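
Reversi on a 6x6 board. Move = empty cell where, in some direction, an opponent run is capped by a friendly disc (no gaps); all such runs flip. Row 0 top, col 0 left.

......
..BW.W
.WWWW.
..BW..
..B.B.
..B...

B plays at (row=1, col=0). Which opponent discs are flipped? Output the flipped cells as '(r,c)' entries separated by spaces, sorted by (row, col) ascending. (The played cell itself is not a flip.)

Dir NW: edge -> no flip
Dir N: first cell '.' (not opp) -> no flip
Dir NE: first cell '.' (not opp) -> no flip
Dir W: edge -> no flip
Dir E: first cell '.' (not opp) -> no flip
Dir SW: edge -> no flip
Dir S: first cell '.' (not opp) -> no flip
Dir SE: opp run (2,1) capped by B -> flip

Answer: (2,1)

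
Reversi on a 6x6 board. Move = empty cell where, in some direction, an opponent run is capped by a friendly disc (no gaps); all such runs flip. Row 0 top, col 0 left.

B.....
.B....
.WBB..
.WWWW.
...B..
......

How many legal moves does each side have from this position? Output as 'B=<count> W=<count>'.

Answer: B=8 W=8

Derivation:
-- B to move --
(1,0): flips 2 -> legal
(1,2): no bracket -> illegal
(2,0): flips 1 -> legal
(2,4): no bracket -> illegal
(2,5): flips 1 -> legal
(3,0): no bracket -> illegal
(3,5): no bracket -> illegal
(4,0): flips 1 -> legal
(4,1): flips 3 -> legal
(4,2): flips 1 -> legal
(4,4): flips 1 -> legal
(4,5): flips 1 -> legal
B mobility = 8
-- W to move --
(0,1): flips 1 -> legal
(0,2): no bracket -> illegal
(1,0): no bracket -> illegal
(1,2): flips 2 -> legal
(1,3): flips 2 -> legal
(1,4): flips 1 -> legal
(2,0): no bracket -> illegal
(2,4): flips 2 -> legal
(4,2): no bracket -> illegal
(4,4): no bracket -> illegal
(5,2): flips 1 -> legal
(5,3): flips 1 -> legal
(5,4): flips 1 -> legal
W mobility = 8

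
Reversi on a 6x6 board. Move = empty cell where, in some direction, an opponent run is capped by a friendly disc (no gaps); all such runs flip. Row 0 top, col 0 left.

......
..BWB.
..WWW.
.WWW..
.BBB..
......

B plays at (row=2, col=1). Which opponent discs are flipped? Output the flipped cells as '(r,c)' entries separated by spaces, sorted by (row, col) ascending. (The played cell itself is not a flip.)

Answer: (3,1) (3,2)

Derivation:
Dir NW: first cell '.' (not opp) -> no flip
Dir N: first cell '.' (not opp) -> no flip
Dir NE: first cell 'B' (not opp) -> no flip
Dir W: first cell '.' (not opp) -> no flip
Dir E: opp run (2,2) (2,3) (2,4), next='.' -> no flip
Dir SW: first cell '.' (not opp) -> no flip
Dir S: opp run (3,1) capped by B -> flip
Dir SE: opp run (3,2) capped by B -> flip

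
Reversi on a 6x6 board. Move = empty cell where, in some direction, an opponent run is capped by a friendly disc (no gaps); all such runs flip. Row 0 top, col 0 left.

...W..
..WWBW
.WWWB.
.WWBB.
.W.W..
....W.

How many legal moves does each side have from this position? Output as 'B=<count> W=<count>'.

Answer: B=8 W=6

Derivation:
-- B to move --
(0,1): flips 2 -> legal
(0,2): flips 1 -> legal
(0,4): no bracket -> illegal
(0,5): no bracket -> illegal
(1,0): no bracket -> illegal
(1,1): flips 3 -> legal
(2,0): flips 3 -> legal
(2,5): no bracket -> illegal
(3,0): flips 2 -> legal
(4,0): no bracket -> illegal
(4,2): no bracket -> illegal
(4,4): no bracket -> illegal
(4,5): no bracket -> illegal
(5,0): flips 3 -> legal
(5,1): no bracket -> illegal
(5,2): flips 1 -> legal
(5,3): flips 1 -> legal
(5,5): no bracket -> illegal
B mobility = 8
-- W to move --
(0,4): no bracket -> illegal
(0,5): flips 1 -> legal
(2,5): flips 3 -> legal
(3,5): flips 3 -> legal
(4,2): flips 2 -> legal
(4,4): flips 1 -> legal
(4,5): flips 1 -> legal
W mobility = 6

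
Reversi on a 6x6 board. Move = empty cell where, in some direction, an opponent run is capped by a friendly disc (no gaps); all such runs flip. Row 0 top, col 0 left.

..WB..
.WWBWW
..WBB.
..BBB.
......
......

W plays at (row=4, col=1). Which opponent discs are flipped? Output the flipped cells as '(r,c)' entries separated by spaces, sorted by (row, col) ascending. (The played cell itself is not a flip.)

Dir NW: first cell '.' (not opp) -> no flip
Dir N: first cell '.' (not opp) -> no flip
Dir NE: opp run (3,2) (2,3) capped by W -> flip
Dir W: first cell '.' (not opp) -> no flip
Dir E: first cell '.' (not opp) -> no flip
Dir SW: first cell '.' (not opp) -> no flip
Dir S: first cell '.' (not opp) -> no flip
Dir SE: first cell '.' (not opp) -> no flip

Answer: (2,3) (3,2)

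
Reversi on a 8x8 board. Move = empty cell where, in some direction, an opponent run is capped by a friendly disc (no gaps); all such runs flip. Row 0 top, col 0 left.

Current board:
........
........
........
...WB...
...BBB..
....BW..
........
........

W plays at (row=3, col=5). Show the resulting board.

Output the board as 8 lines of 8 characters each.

Answer: ........
........
........
...WWW..
...BBW..
....BW..
........
........

Derivation:
Place W at (3,5); scan 8 dirs for brackets.
Dir NW: first cell '.' (not opp) -> no flip
Dir N: first cell '.' (not opp) -> no flip
Dir NE: first cell '.' (not opp) -> no flip
Dir W: opp run (3,4) capped by W -> flip
Dir E: first cell '.' (not opp) -> no flip
Dir SW: opp run (4,4), next='.' -> no flip
Dir S: opp run (4,5) capped by W -> flip
Dir SE: first cell '.' (not opp) -> no flip
All flips: (3,4) (4,5)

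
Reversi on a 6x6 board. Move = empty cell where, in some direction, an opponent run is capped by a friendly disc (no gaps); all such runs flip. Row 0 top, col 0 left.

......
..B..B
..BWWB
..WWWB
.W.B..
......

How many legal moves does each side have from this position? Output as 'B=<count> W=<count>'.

Answer: B=6 W=7

Derivation:
-- B to move --
(1,3): flips 3 -> legal
(1,4): no bracket -> illegal
(2,1): flips 1 -> legal
(3,0): no bracket -> illegal
(3,1): flips 3 -> legal
(4,0): no bracket -> illegal
(4,2): flips 3 -> legal
(4,4): flips 1 -> legal
(4,5): flips 2 -> legal
(5,0): no bracket -> illegal
(5,1): no bracket -> illegal
(5,2): no bracket -> illegal
B mobility = 6
-- W to move --
(0,1): flips 1 -> legal
(0,2): flips 2 -> legal
(0,3): no bracket -> illegal
(0,4): no bracket -> illegal
(0,5): no bracket -> illegal
(1,1): flips 1 -> legal
(1,3): no bracket -> illegal
(1,4): no bracket -> illegal
(2,1): flips 1 -> legal
(3,1): no bracket -> illegal
(4,2): no bracket -> illegal
(4,4): no bracket -> illegal
(4,5): no bracket -> illegal
(5,2): flips 1 -> legal
(5,3): flips 1 -> legal
(5,4): flips 1 -> legal
W mobility = 7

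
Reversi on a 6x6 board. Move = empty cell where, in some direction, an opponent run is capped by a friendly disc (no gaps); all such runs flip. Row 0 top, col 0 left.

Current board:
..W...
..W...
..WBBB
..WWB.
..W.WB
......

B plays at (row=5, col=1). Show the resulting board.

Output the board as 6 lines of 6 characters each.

Place B at (5,1); scan 8 dirs for brackets.
Dir NW: first cell '.' (not opp) -> no flip
Dir N: first cell '.' (not opp) -> no flip
Dir NE: opp run (4,2) (3,3) capped by B -> flip
Dir W: first cell '.' (not opp) -> no flip
Dir E: first cell '.' (not opp) -> no flip
Dir SW: edge -> no flip
Dir S: edge -> no flip
Dir SE: edge -> no flip
All flips: (3,3) (4,2)

Answer: ..W...
..W...
..WBBB
..WBB.
..B.WB
.B....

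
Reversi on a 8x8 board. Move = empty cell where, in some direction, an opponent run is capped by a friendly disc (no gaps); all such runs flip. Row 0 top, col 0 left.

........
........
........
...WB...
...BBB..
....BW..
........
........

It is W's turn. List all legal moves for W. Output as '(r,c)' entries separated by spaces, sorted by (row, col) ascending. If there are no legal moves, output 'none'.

(2,3): no bracket -> illegal
(2,4): no bracket -> illegal
(2,5): no bracket -> illegal
(3,2): no bracket -> illegal
(3,5): flips 2 -> legal
(3,6): no bracket -> illegal
(4,2): no bracket -> illegal
(4,6): no bracket -> illegal
(5,2): no bracket -> illegal
(5,3): flips 2 -> legal
(5,6): no bracket -> illegal
(6,3): no bracket -> illegal
(6,4): no bracket -> illegal
(6,5): no bracket -> illegal

Answer: (3,5) (5,3)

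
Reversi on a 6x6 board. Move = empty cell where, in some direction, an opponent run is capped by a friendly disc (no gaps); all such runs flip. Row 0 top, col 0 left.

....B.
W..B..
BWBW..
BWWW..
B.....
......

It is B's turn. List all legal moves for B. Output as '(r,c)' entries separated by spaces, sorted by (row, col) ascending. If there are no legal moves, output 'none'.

(0,0): flips 1 -> legal
(0,1): no bracket -> illegal
(1,1): no bracket -> illegal
(1,2): flips 1 -> legal
(1,4): no bracket -> illegal
(2,4): flips 1 -> legal
(3,4): flips 3 -> legal
(4,1): no bracket -> illegal
(4,2): flips 2 -> legal
(4,3): flips 2 -> legal
(4,4): flips 1 -> legal

Answer: (0,0) (1,2) (2,4) (3,4) (4,2) (4,3) (4,4)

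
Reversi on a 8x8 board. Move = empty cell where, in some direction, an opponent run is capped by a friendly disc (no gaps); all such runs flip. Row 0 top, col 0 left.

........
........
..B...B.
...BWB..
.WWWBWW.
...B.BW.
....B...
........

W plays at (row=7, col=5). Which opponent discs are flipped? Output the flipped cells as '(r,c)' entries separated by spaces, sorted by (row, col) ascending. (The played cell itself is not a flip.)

Answer: (5,3) (6,4)

Derivation:
Dir NW: opp run (6,4) (5,3) capped by W -> flip
Dir N: first cell '.' (not opp) -> no flip
Dir NE: first cell '.' (not opp) -> no flip
Dir W: first cell '.' (not opp) -> no flip
Dir E: first cell '.' (not opp) -> no flip
Dir SW: edge -> no flip
Dir S: edge -> no flip
Dir SE: edge -> no flip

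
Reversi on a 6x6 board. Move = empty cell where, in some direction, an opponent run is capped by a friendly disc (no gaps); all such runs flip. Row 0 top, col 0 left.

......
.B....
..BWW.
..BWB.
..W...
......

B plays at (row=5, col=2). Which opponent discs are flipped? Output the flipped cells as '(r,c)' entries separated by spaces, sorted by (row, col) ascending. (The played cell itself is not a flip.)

Dir NW: first cell '.' (not opp) -> no flip
Dir N: opp run (4,2) capped by B -> flip
Dir NE: first cell '.' (not opp) -> no flip
Dir W: first cell '.' (not opp) -> no flip
Dir E: first cell '.' (not opp) -> no flip
Dir SW: edge -> no flip
Dir S: edge -> no flip
Dir SE: edge -> no flip

Answer: (4,2)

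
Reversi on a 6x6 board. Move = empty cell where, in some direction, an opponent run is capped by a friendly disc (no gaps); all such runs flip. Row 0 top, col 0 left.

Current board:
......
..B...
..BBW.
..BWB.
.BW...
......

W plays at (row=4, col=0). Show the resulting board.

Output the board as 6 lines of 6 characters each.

Answer: ......
..B...
..BBW.
..BWB.
WWW...
......

Derivation:
Place W at (4,0); scan 8 dirs for brackets.
Dir NW: edge -> no flip
Dir N: first cell '.' (not opp) -> no flip
Dir NE: first cell '.' (not opp) -> no flip
Dir W: edge -> no flip
Dir E: opp run (4,1) capped by W -> flip
Dir SW: edge -> no flip
Dir S: first cell '.' (not opp) -> no flip
Dir SE: first cell '.' (not opp) -> no flip
All flips: (4,1)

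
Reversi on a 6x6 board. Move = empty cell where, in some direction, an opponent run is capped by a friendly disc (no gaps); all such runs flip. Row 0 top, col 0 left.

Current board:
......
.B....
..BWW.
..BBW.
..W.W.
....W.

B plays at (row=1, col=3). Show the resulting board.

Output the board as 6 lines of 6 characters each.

Answer: ......
.B.B..
..BBW.
..BBW.
..W.W.
....W.

Derivation:
Place B at (1,3); scan 8 dirs for brackets.
Dir NW: first cell '.' (not opp) -> no flip
Dir N: first cell '.' (not opp) -> no flip
Dir NE: first cell '.' (not opp) -> no flip
Dir W: first cell '.' (not opp) -> no flip
Dir E: first cell '.' (not opp) -> no flip
Dir SW: first cell 'B' (not opp) -> no flip
Dir S: opp run (2,3) capped by B -> flip
Dir SE: opp run (2,4), next='.' -> no flip
All flips: (2,3)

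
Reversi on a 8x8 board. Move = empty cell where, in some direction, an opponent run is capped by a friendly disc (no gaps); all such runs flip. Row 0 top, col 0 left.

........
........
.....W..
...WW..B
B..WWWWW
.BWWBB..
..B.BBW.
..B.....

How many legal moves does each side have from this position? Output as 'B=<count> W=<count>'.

-- B to move --
(1,4): no bracket -> illegal
(1,5): no bracket -> illegal
(1,6): no bracket -> illegal
(2,2): flips 2 -> legal
(2,3): no bracket -> illegal
(2,4): flips 2 -> legal
(2,6): no bracket -> illegal
(3,2): flips 1 -> legal
(3,5): flips 3 -> legal
(3,6): flips 1 -> legal
(4,1): no bracket -> illegal
(4,2): flips 2 -> legal
(5,6): no bracket -> illegal
(5,7): flips 1 -> legal
(6,1): no bracket -> illegal
(6,3): no bracket -> illegal
(6,7): flips 1 -> legal
(7,5): no bracket -> illegal
(7,6): no bracket -> illegal
(7,7): flips 1 -> legal
B mobility = 9
-- W to move --
(2,6): no bracket -> illegal
(2,7): flips 1 -> legal
(3,0): no bracket -> illegal
(3,1): no bracket -> illegal
(3,6): no bracket -> illegal
(4,1): no bracket -> illegal
(4,2): no bracket -> illegal
(5,0): flips 1 -> legal
(5,6): flips 2 -> legal
(6,0): no bracket -> illegal
(6,1): no bracket -> illegal
(6,3): flips 3 -> legal
(7,1): flips 1 -> legal
(7,3): flips 2 -> legal
(7,4): flips 2 -> legal
(7,5): flips 3 -> legal
(7,6): flips 2 -> legal
W mobility = 9

Answer: B=9 W=9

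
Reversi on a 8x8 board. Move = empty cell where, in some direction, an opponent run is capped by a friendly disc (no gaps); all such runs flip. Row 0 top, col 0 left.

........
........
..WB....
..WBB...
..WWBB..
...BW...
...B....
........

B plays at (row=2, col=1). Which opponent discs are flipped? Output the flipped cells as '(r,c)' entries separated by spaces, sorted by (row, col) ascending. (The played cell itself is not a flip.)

Dir NW: first cell '.' (not opp) -> no flip
Dir N: first cell '.' (not opp) -> no flip
Dir NE: first cell '.' (not opp) -> no flip
Dir W: first cell '.' (not opp) -> no flip
Dir E: opp run (2,2) capped by B -> flip
Dir SW: first cell '.' (not opp) -> no flip
Dir S: first cell '.' (not opp) -> no flip
Dir SE: opp run (3,2) (4,3) (5,4), next='.' -> no flip

Answer: (2,2)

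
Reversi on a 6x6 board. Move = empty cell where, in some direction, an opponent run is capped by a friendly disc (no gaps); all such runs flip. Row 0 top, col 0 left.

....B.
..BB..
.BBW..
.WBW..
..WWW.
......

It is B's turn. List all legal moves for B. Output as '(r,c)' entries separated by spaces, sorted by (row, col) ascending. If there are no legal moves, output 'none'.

(1,4): flips 1 -> legal
(2,0): no bracket -> illegal
(2,4): flips 1 -> legal
(3,0): flips 1 -> legal
(3,4): flips 2 -> legal
(3,5): no bracket -> illegal
(4,0): flips 1 -> legal
(4,1): flips 1 -> legal
(4,5): no bracket -> illegal
(5,1): no bracket -> illegal
(5,2): flips 1 -> legal
(5,3): flips 3 -> legal
(5,4): flips 1 -> legal
(5,5): flips 2 -> legal

Answer: (1,4) (2,4) (3,0) (3,4) (4,0) (4,1) (5,2) (5,3) (5,4) (5,5)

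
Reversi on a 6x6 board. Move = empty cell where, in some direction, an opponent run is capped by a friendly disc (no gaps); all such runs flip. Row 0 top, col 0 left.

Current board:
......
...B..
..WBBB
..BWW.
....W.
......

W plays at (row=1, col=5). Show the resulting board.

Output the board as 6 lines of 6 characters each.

Answer: ......
...B.W
..WBWB
..BWW.
....W.
......

Derivation:
Place W at (1,5); scan 8 dirs for brackets.
Dir NW: first cell '.' (not opp) -> no flip
Dir N: first cell '.' (not opp) -> no flip
Dir NE: edge -> no flip
Dir W: first cell '.' (not opp) -> no flip
Dir E: edge -> no flip
Dir SW: opp run (2,4) capped by W -> flip
Dir S: opp run (2,5), next='.' -> no flip
Dir SE: edge -> no flip
All flips: (2,4)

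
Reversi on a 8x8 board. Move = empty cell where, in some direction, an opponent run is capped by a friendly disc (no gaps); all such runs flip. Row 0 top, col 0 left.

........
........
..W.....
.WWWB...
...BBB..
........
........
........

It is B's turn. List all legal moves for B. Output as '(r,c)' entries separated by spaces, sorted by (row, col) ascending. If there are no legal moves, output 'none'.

(1,1): flips 2 -> legal
(1,2): no bracket -> illegal
(1,3): no bracket -> illegal
(2,0): no bracket -> illegal
(2,1): flips 1 -> legal
(2,3): flips 1 -> legal
(2,4): no bracket -> illegal
(3,0): flips 3 -> legal
(4,0): no bracket -> illegal
(4,1): no bracket -> illegal
(4,2): no bracket -> illegal

Answer: (1,1) (2,1) (2,3) (3,0)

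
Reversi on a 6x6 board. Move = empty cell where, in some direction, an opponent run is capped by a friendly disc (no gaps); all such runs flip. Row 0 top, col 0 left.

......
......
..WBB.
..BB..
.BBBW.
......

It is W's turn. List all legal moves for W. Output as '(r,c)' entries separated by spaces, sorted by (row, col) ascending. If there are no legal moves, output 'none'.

Answer: (2,5) (4,0) (5,2)

Derivation:
(1,2): no bracket -> illegal
(1,3): no bracket -> illegal
(1,4): no bracket -> illegal
(1,5): no bracket -> illegal
(2,1): no bracket -> illegal
(2,5): flips 2 -> legal
(3,0): no bracket -> illegal
(3,1): no bracket -> illegal
(3,4): no bracket -> illegal
(3,5): no bracket -> illegal
(4,0): flips 3 -> legal
(5,0): no bracket -> illegal
(5,1): no bracket -> illegal
(5,2): flips 2 -> legal
(5,3): no bracket -> illegal
(5,4): no bracket -> illegal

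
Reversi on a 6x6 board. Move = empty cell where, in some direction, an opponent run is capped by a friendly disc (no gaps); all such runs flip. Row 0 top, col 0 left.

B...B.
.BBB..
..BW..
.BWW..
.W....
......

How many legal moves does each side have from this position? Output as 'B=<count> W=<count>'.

-- B to move --
(1,4): no bracket -> illegal
(2,1): no bracket -> illegal
(2,4): flips 1 -> legal
(3,0): no bracket -> illegal
(3,4): flips 3 -> legal
(4,0): no bracket -> illegal
(4,2): flips 1 -> legal
(4,3): flips 2 -> legal
(4,4): flips 1 -> legal
(5,0): no bracket -> illegal
(5,1): flips 1 -> legal
(5,2): no bracket -> illegal
B mobility = 6
-- W to move --
(0,1): flips 1 -> legal
(0,2): flips 2 -> legal
(0,3): flips 1 -> legal
(0,5): no bracket -> illegal
(1,0): no bracket -> illegal
(1,4): no bracket -> illegal
(1,5): no bracket -> illegal
(2,0): no bracket -> illegal
(2,1): flips 2 -> legal
(2,4): no bracket -> illegal
(3,0): flips 1 -> legal
(4,0): no bracket -> illegal
(4,2): no bracket -> illegal
W mobility = 5

Answer: B=6 W=5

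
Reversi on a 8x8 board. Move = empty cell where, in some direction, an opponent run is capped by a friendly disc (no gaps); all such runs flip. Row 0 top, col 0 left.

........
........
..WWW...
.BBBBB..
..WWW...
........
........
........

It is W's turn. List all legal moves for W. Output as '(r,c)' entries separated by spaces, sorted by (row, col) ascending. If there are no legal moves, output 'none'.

Answer: (2,0) (2,1) (2,5) (2,6) (4,0) (4,1) (4,5) (4,6)

Derivation:
(2,0): flips 1 -> legal
(2,1): flips 1 -> legal
(2,5): flips 1 -> legal
(2,6): flips 1 -> legal
(3,0): no bracket -> illegal
(3,6): no bracket -> illegal
(4,0): flips 1 -> legal
(4,1): flips 1 -> legal
(4,5): flips 1 -> legal
(4,6): flips 1 -> legal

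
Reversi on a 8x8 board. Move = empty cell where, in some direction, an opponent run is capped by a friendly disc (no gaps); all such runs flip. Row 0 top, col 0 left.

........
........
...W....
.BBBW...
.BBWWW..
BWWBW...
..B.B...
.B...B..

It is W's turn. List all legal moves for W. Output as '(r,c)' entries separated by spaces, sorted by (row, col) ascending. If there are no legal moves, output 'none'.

(2,0): no bracket -> illegal
(2,1): flips 3 -> legal
(2,2): flips 3 -> legal
(2,4): flips 2 -> legal
(3,0): flips 4 -> legal
(4,0): flips 2 -> legal
(5,5): no bracket -> illegal
(6,0): no bracket -> illegal
(6,1): no bracket -> illegal
(6,3): flips 1 -> legal
(6,5): no bracket -> illegal
(6,6): no bracket -> illegal
(7,0): no bracket -> illegal
(7,2): flips 1 -> legal
(7,3): flips 1 -> legal
(7,4): flips 1 -> legal
(7,6): no bracket -> illegal

Answer: (2,1) (2,2) (2,4) (3,0) (4,0) (6,3) (7,2) (7,3) (7,4)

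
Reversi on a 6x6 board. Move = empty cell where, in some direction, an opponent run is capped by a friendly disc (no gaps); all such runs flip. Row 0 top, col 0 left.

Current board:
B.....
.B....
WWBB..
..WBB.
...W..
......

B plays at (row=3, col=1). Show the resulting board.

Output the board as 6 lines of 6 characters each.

Answer: B.....
.B....
WBBB..
.BBBB.
...W..
......

Derivation:
Place B at (3,1); scan 8 dirs for brackets.
Dir NW: opp run (2,0), next=edge -> no flip
Dir N: opp run (2,1) capped by B -> flip
Dir NE: first cell 'B' (not opp) -> no flip
Dir W: first cell '.' (not opp) -> no flip
Dir E: opp run (3,2) capped by B -> flip
Dir SW: first cell '.' (not opp) -> no flip
Dir S: first cell '.' (not opp) -> no flip
Dir SE: first cell '.' (not opp) -> no flip
All flips: (2,1) (3,2)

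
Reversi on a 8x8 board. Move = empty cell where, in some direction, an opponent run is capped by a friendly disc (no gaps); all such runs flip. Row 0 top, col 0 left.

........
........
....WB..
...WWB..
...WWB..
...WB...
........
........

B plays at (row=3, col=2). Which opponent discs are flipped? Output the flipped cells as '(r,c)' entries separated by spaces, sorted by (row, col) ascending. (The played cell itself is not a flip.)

Dir NW: first cell '.' (not opp) -> no flip
Dir N: first cell '.' (not opp) -> no flip
Dir NE: first cell '.' (not opp) -> no flip
Dir W: first cell '.' (not opp) -> no flip
Dir E: opp run (3,3) (3,4) capped by B -> flip
Dir SW: first cell '.' (not opp) -> no flip
Dir S: first cell '.' (not opp) -> no flip
Dir SE: opp run (4,3) capped by B -> flip

Answer: (3,3) (3,4) (4,3)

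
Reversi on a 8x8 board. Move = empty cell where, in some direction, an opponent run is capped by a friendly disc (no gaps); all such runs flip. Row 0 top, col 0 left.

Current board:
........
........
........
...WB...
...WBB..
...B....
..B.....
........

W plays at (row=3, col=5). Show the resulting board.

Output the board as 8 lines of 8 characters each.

Place W at (3,5); scan 8 dirs for brackets.
Dir NW: first cell '.' (not opp) -> no flip
Dir N: first cell '.' (not opp) -> no flip
Dir NE: first cell '.' (not opp) -> no flip
Dir W: opp run (3,4) capped by W -> flip
Dir E: first cell '.' (not opp) -> no flip
Dir SW: opp run (4,4) (5,3) (6,2), next='.' -> no flip
Dir S: opp run (4,5), next='.' -> no flip
Dir SE: first cell '.' (not opp) -> no flip
All flips: (3,4)

Answer: ........
........
........
...WWW..
...WBB..
...B....
..B.....
........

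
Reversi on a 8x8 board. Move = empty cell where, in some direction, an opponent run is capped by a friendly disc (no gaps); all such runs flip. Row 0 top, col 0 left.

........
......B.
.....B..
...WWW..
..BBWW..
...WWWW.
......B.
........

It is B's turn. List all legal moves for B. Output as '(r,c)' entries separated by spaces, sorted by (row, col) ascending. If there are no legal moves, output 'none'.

Answer: (2,2) (2,3) (2,4) (4,6) (6,3) (6,4) (6,5)

Derivation:
(2,2): flips 3 -> legal
(2,3): flips 1 -> legal
(2,4): flips 1 -> legal
(2,6): no bracket -> illegal
(3,2): no bracket -> illegal
(3,6): no bracket -> illegal
(4,6): flips 3 -> legal
(4,7): no bracket -> illegal
(5,2): no bracket -> illegal
(5,7): no bracket -> illegal
(6,2): no bracket -> illegal
(6,3): flips 1 -> legal
(6,4): flips 1 -> legal
(6,5): flips 4 -> legal
(6,7): no bracket -> illegal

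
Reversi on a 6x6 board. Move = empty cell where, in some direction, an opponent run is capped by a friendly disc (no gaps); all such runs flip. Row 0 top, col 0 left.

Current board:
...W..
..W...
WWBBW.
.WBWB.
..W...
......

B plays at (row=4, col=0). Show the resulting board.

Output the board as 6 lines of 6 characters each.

Place B at (4,0); scan 8 dirs for brackets.
Dir NW: edge -> no flip
Dir N: first cell '.' (not opp) -> no flip
Dir NE: opp run (3,1) capped by B -> flip
Dir W: edge -> no flip
Dir E: first cell '.' (not opp) -> no flip
Dir SW: edge -> no flip
Dir S: first cell '.' (not opp) -> no flip
Dir SE: first cell '.' (not opp) -> no flip
All flips: (3,1)

Answer: ...W..
..W...
WWBBW.
.BBWB.
B.W...
......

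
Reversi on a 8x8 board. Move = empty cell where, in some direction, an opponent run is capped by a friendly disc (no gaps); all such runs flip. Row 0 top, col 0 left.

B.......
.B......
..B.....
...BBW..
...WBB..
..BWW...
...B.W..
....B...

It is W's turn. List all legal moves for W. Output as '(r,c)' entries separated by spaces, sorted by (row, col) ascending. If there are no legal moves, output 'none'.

(0,1): no bracket -> illegal
(0,2): no bracket -> illegal
(1,0): no bracket -> illegal
(1,2): no bracket -> illegal
(1,3): no bracket -> illegal
(2,0): no bracket -> illegal
(2,1): no bracket -> illegal
(2,3): flips 1 -> legal
(2,4): flips 2 -> legal
(2,5): flips 1 -> legal
(3,1): no bracket -> illegal
(3,2): flips 2 -> legal
(3,6): flips 1 -> legal
(4,1): no bracket -> illegal
(4,2): no bracket -> illegal
(4,6): flips 2 -> legal
(5,1): flips 1 -> legal
(5,5): flips 1 -> legal
(5,6): no bracket -> illegal
(6,1): flips 1 -> legal
(6,2): no bracket -> illegal
(6,4): no bracket -> illegal
(7,2): flips 1 -> legal
(7,3): flips 1 -> legal
(7,5): no bracket -> illegal

Answer: (2,3) (2,4) (2,5) (3,2) (3,6) (4,6) (5,1) (5,5) (6,1) (7,2) (7,3)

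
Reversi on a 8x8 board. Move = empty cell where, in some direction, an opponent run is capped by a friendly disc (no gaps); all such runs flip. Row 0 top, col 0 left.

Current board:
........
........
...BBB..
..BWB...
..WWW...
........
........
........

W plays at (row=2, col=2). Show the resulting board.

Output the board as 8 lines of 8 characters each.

Answer: ........
........
..WBBB..
..WWB...
..WWW...
........
........
........

Derivation:
Place W at (2,2); scan 8 dirs for brackets.
Dir NW: first cell '.' (not opp) -> no flip
Dir N: first cell '.' (not opp) -> no flip
Dir NE: first cell '.' (not opp) -> no flip
Dir W: first cell '.' (not opp) -> no flip
Dir E: opp run (2,3) (2,4) (2,5), next='.' -> no flip
Dir SW: first cell '.' (not opp) -> no flip
Dir S: opp run (3,2) capped by W -> flip
Dir SE: first cell 'W' (not opp) -> no flip
All flips: (3,2)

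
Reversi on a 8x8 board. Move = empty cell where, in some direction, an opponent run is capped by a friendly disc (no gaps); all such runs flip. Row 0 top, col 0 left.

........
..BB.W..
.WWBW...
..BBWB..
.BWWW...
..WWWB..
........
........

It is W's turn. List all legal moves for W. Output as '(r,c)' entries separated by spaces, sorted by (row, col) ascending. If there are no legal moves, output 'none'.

(0,1): flips 2 -> legal
(0,2): flips 2 -> legal
(0,3): flips 4 -> legal
(0,4): flips 1 -> legal
(1,1): no bracket -> illegal
(1,4): no bracket -> illegal
(2,5): no bracket -> illegal
(2,6): flips 1 -> legal
(3,0): flips 1 -> legal
(3,1): flips 2 -> legal
(3,6): flips 1 -> legal
(4,0): flips 1 -> legal
(4,5): no bracket -> illegal
(4,6): flips 1 -> legal
(5,0): no bracket -> illegal
(5,1): no bracket -> illegal
(5,6): flips 1 -> legal
(6,4): no bracket -> illegal
(6,5): no bracket -> illegal
(6,6): flips 1 -> legal

Answer: (0,1) (0,2) (0,3) (0,4) (2,6) (3,0) (3,1) (3,6) (4,0) (4,6) (5,6) (6,6)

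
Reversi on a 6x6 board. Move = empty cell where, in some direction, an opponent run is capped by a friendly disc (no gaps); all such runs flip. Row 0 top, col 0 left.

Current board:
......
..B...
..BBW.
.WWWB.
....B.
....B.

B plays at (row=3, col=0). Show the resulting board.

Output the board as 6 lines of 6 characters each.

Answer: ......
..B...
..BBW.
BBBBB.
....B.
....B.

Derivation:
Place B at (3,0); scan 8 dirs for brackets.
Dir NW: edge -> no flip
Dir N: first cell '.' (not opp) -> no flip
Dir NE: first cell '.' (not opp) -> no flip
Dir W: edge -> no flip
Dir E: opp run (3,1) (3,2) (3,3) capped by B -> flip
Dir SW: edge -> no flip
Dir S: first cell '.' (not opp) -> no flip
Dir SE: first cell '.' (not opp) -> no flip
All flips: (3,1) (3,2) (3,3)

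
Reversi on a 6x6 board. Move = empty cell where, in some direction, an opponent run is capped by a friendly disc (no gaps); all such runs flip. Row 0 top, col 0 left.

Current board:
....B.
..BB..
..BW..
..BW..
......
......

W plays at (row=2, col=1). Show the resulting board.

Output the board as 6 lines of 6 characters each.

Answer: ....B.
..BB..
.WWW..
..BW..
......
......

Derivation:
Place W at (2,1); scan 8 dirs for brackets.
Dir NW: first cell '.' (not opp) -> no flip
Dir N: first cell '.' (not opp) -> no flip
Dir NE: opp run (1,2), next='.' -> no flip
Dir W: first cell '.' (not opp) -> no flip
Dir E: opp run (2,2) capped by W -> flip
Dir SW: first cell '.' (not opp) -> no flip
Dir S: first cell '.' (not opp) -> no flip
Dir SE: opp run (3,2), next='.' -> no flip
All flips: (2,2)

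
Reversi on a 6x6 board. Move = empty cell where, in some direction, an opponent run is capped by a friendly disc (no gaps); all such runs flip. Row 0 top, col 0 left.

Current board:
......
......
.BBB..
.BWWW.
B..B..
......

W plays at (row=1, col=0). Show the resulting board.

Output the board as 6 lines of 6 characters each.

Answer: ......
W.....
.WBB..
.BWWW.
B..B..
......

Derivation:
Place W at (1,0); scan 8 dirs for brackets.
Dir NW: edge -> no flip
Dir N: first cell '.' (not opp) -> no flip
Dir NE: first cell '.' (not opp) -> no flip
Dir W: edge -> no flip
Dir E: first cell '.' (not opp) -> no flip
Dir SW: edge -> no flip
Dir S: first cell '.' (not opp) -> no flip
Dir SE: opp run (2,1) capped by W -> flip
All flips: (2,1)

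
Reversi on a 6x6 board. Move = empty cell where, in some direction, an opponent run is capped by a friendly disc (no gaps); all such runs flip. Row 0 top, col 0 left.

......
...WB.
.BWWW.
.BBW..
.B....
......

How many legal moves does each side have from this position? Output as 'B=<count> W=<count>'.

Answer: B=4 W=8

Derivation:
-- B to move --
(0,2): no bracket -> illegal
(0,3): no bracket -> illegal
(0,4): flips 2 -> legal
(1,1): no bracket -> illegal
(1,2): flips 2 -> legal
(1,5): no bracket -> illegal
(2,5): flips 3 -> legal
(3,4): flips 2 -> legal
(3,5): no bracket -> illegal
(4,2): no bracket -> illegal
(4,3): no bracket -> illegal
(4,4): no bracket -> illegal
B mobility = 4
-- W to move --
(0,3): no bracket -> illegal
(0,4): flips 1 -> legal
(0,5): flips 1 -> legal
(1,0): no bracket -> illegal
(1,1): no bracket -> illegal
(1,2): no bracket -> illegal
(1,5): flips 1 -> legal
(2,0): flips 1 -> legal
(2,5): no bracket -> illegal
(3,0): flips 2 -> legal
(4,0): flips 1 -> legal
(4,2): flips 1 -> legal
(4,3): no bracket -> illegal
(5,0): flips 2 -> legal
(5,1): no bracket -> illegal
(5,2): no bracket -> illegal
W mobility = 8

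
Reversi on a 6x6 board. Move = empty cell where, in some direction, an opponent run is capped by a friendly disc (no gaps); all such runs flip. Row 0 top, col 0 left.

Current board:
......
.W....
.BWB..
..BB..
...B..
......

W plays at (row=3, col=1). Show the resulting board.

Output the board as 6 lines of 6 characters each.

Place W at (3,1); scan 8 dirs for brackets.
Dir NW: first cell '.' (not opp) -> no flip
Dir N: opp run (2,1) capped by W -> flip
Dir NE: first cell 'W' (not opp) -> no flip
Dir W: first cell '.' (not opp) -> no flip
Dir E: opp run (3,2) (3,3), next='.' -> no flip
Dir SW: first cell '.' (not opp) -> no flip
Dir S: first cell '.' (not opp) -> no flip
Dir SE: first cell '.' (not opp) -> no flip
All flips: (2,1)

Answer: ......
.W....
.WWB..
.WBB..
...B..
......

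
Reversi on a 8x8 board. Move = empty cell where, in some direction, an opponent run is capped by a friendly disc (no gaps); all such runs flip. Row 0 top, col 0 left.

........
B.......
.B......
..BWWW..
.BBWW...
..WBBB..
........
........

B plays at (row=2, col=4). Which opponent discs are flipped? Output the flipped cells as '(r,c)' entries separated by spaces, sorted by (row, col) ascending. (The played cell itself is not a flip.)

Dir NW: first cell '.' (not opp) -> no flip
Dir N: first cell '.' (not opp) -> no flip
Dir NE: first cell '.' (not opp) -> no flip
Dir W: first cell '.' (not opp) -> no flip
Dir E: first cell '.' (not opp) -> no flip
Dir SW: opp run (3,3) capped by B -> flip
Dir S: opp run (3,4) (4,4) capped by B -> flip
Dir SE: opp run (3,5), next='.' -> no flip

Answer: (3,3) (3,4) (4,4)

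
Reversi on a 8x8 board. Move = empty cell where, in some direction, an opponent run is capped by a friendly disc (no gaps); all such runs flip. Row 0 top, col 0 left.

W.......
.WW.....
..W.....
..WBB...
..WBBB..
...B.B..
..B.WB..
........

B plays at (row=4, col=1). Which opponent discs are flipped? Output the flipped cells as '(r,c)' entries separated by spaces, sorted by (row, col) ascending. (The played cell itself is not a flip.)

Answer: (4,2)

Derivation:
Dir NW: first cell '.' (not opp) -> no flip
Dir N: first cell '.' (not opp) -> no flip
Dir NE: opp run (3,2), next='.' -> no flip
Dir W: first cell '.' (not opp) -> no flip
Dir E: opp run (4,2) capped by B -> flip
Dir SW: first cell '.' (not opp) -> no flip
Dir S: first cell '.' (not opp) -> no flip
Dir SE: first cell '.' (not opp) -> no flip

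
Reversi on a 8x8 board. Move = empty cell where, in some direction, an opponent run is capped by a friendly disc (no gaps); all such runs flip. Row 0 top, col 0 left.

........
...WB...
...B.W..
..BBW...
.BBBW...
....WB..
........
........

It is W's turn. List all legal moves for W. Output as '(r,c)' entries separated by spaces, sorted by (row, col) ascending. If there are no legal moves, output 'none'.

Answer: (0,3) (1,2) (1,5) (2,1) (2,2) (3,1) (4,0) (5,2) (5,3) (5,6) (6,6)

Derivation:
(0,3): flips 1 -> legal
(0,4): no bracket -> illegal
(0,5): no bracket -> illegal
(1,2): flips 1 -> legal
(1,5): flips 1 -> legal
(2,1): flips 2 -> legal
(2,2): flips 1 -> legal
(2,4): no bracket -> illegal
(3,0): no bracket -> illegal
(3,1): flips 2 -> legal
(4,0): flips 3 -> legal
(4,5): no bracket -> illegal
(4,6): no bracket -> illegal
(5,0): no bracket -> illegal
(5,1): no bracket -> illegal
(5,2): flips 1 -> legal
(5,3): flips 3 -> legal
(5,6): flips 1 -> legal
(6,4): no bracket -> illegal
(6,5): no bracket -> illegal
(6,6): flips 1 -> legal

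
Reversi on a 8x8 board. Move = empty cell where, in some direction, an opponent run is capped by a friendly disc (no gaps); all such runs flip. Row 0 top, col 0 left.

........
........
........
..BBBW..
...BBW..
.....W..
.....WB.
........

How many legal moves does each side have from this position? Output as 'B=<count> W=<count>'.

Answer: B=5 W=7

Derivation:
-- B to move --
(2,4): no bracket -> illegal
(2,5): no bracket -> illegal
(2,6): flips 1 -> legal
(3,6): flips 1 -> legal
(4,6): flips 1 -> legal
(5,4): no bracket -> illegal
(5,6): flips 1 -> legal
(6,4): flips 1 -> legal
(7,4): no bracket -> illegal
(7,5): no bracket -> illegal
(7,6): no bracket -> illegal
B mobility = 5
-- W to move --
(2,1): no bracket -> illegal
(2,2): flips 2 -> legal
(2,3): flips 1 -> legal
(2,4): no bracket -> illegal
(2,5): no bracket -> illegal
(3,1): flips 3 -> legal
(4,1): no bracket -> illegal
(4,2): flips 2 -> legal
(5,2): no bracket -> illegal
(5,3): flips 1 -> legal
(5,4): no bracket -> illegal
(5,6): no bracket -> illegal
(5,7): no bracket -> illegal
(6,7): flips 1 -> legal
(7,5): no bracket -> illegal
(7,6): no bracket -> illegal
(7,7): flips 1 -> legal
W mobility = 7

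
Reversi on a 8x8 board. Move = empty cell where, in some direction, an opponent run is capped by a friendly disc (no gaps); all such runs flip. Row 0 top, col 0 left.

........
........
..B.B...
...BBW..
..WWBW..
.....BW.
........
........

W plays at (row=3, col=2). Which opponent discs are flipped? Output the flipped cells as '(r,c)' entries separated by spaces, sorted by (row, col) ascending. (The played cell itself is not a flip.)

Answer: (3,3) (3,4)

Derivation:
Dir NW: first cell '.' (not opp) -> no flip
Dir N: opp run (2,2), next='.' -> no flip
Dir NE: first cell '.' (not opp) -> no flip
Dir W: first cell '.' (not opp) -> no flip
Dir E: opp run (3,3) (3,4) capped by W -> flip
Dir SW: first cell '.' (not opp) -> no flip
Dir S: first cell 'W' (not opp) -> no flip
Dir SE: first cell 'W' (not opp) -> no flip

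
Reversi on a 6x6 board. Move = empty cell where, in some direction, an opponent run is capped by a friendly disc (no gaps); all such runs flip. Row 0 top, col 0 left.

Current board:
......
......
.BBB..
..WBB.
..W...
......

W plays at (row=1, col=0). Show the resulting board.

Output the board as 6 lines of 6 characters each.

Answer: ......
W.....
.WBB..
..WBB.
..W...
......

Derivation:
Place W at (1,0); scan 8 dirs for brackets.
Dir NW: edge -> no flip
Dir N: first cell '.' (not opp) -> no flip
Dir NE: first cell '.' (not opp) -> no flip
Dir W: edge -> no flip
Dir E: first cell '.' (not opp) -> no flip
Dir SW: edge -> no flip
Dir S: first cell '.' (not opp) -> no flip
Dir SE: opp run (2,1) capped by W -> flip
All flips: (2,1)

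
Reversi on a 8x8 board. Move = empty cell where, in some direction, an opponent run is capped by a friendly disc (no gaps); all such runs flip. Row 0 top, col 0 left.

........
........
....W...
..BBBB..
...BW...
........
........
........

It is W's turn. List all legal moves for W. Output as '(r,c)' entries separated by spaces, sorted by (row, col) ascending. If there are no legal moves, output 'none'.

Answer: (2,2) (2,6) (4,2) (4,6)

Derivation:
(2,1): no bracket -> illegal
(2,2): flips 1 -> legal
(2,3): no bracket -> illegal
(2,5): no bracket -> illegal
(2,6): flips 1 -> legal
(3,1): no bracket -> illegal
(3,6): no bracket -> illegal
(4,1): no bracket -> illegal
(4,2): flips 2 -> legal
(4,5): no bracket -> illegal
(4,6): flips 1 -> legal
(5,2): no bracket -> illegal
(5,3): no bracket -> illegal
(5,4): no bracket -> illegal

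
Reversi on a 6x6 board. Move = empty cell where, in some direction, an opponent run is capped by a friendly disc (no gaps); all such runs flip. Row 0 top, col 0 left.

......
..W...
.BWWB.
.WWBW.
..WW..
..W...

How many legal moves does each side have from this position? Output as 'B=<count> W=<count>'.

Answer: B=10 W=8

Derivation:
-- B to move --
(0,1): no bracket -> illegal
(0,2): no bracket -> illegal
(0,3): flips 1 -> legal
(1,1): flips 1 -> legal
(1,3): flips 1 -> legal
(1,4): no bracket -> illegal
(2,0): no bracket -> illegal
(2,5): no bracket -> illegal
(3,0): flips 2 -> legal
(3,5): flips 1 -> legal
(4,0): no bracket -> illegal
(4,1): flips 1 -> legal
(4,4): flips 1 -> legal
(4,5): no bracket -> illegal
(5,1): flips 1 -> legal
(5,3): flips 1 -> legal
(5,4): flips 2 -> legal
B mobility = 10
-- W to move --
(1,0): flips 1 -> legal
(1,1): flips 1 -> legal
(1,3): no bracket -> illegal
(1,4): flips 1 -> legal
(1,5): flips 2 -> legal
(2,0): flips 1 -> legal
(2,5): flips 1 -> legal
(3,0): flips 1 -> legal
(3,5): no bracket -> illegal
(4,4): flips 1 -> legal
W mobility = 8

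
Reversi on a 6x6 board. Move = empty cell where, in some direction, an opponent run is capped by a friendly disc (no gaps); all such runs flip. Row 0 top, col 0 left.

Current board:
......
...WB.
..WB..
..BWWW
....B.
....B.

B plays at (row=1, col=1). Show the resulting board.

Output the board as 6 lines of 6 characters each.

Place B at (1,1); scan 8 dirs for brackets.
Dir NW: first cell '.' (not opp) -> no flip
Dir N: first cell '.' (not opp) -> no flip
Dir NE: first cell '.' (not opp) -> no flip
Dir W: first cell '.' (not opp) -> no flip
Dir E: first cell '.' (not opp) -> no flip
Dir SW: first cell '.' (not opp) -> no flip
Dir S: first cell '.' (not opp) -> no flip
Dir SE: opp run (2,2) (3,3) capped by B -> flip
All flips: (2,2) (3,3)

Answer: ......
.B.WB.
..BB..
..BBWW
....B.
....B.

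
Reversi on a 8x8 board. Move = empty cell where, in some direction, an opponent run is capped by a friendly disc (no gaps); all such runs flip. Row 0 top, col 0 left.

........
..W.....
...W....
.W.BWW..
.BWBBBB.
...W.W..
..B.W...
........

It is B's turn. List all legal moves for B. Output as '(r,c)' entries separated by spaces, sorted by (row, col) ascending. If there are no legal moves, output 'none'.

(0,1): flips 3 -> legal
(0,2): no bracket -> illegal
(0,3): no bracket -> illegal
(1,1): no bracket -> illegal
(1,3): flips 1 -> legal
(1,4): no bracket -> illegal
(2,0): no bracket -> illegal
(2,1): flips 1 -> legal
(2,2): no bracket -> illegal
(2,4): flips 2 -> legal
(2,5): flips 2 -> legal
(2,6): flips 1 -> legal
(3,0): no bracket -> illegal
(3,2): no bracket -> illegal
(3,6): flips 2 -> legal
(4,0): no bracket -> illegal
(5,1): flips 1 -> legal
(5,2): no bracket -> illegal
(5,4): no bracket -> illegal
(5,6): no bracket -> illegal
(6,3): flips 1 -> legal
(6,5): flips 1 -> legal
(6,6): flips 1 -> legal
(7,3): flips 2 -> legal
(7,4): no bracket -> illegal
(7,5): no bracket -> illegal

Answer: (0,1) (1,3) (2,1) (2,4) (2,5) (2,6) (3,6) (5,1) (6,3) (6,5) (6,6) (7,3)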